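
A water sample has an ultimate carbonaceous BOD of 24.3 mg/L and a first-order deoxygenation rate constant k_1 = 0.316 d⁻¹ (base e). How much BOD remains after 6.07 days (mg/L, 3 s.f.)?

L_t = L₀ e^(−k_1 t) = 24.3 × e^(−0.316×6.07) = 24.3 × 0.1469 = 3.569 mg/L.

L ≈ 3.57 mg/L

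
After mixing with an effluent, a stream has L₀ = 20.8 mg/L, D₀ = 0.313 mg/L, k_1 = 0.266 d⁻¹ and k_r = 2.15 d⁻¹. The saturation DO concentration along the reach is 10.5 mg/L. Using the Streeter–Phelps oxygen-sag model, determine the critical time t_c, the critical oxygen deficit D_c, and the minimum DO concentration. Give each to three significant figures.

At the critical point dD/dt = 0, so k_1 L₀ e^(−k_1 t) = k_r D. Substituting D(t) from the Streeter–Phelps equation and solving for t gives
t_c = ln[(k_r/k_1)(1 − D₀(k_r−k_1)/(k_1 L₀))] / (k_r−k_1).
Here k_r−k_1 = 1.884 d⁻¹ and 1 − D₀(k_r−k_1)/(k_1 L₀) = 1 − 0.313×1.884/(0.266×20.8) = 0.8934, so
t_c = ln(8.083 × 0.8934) / 1.884 = 1.977 / 1.884 = 1.049 d.
L(t_c) = L₀ e^(−k_1 t_c) = 20.8 × 0.7564 = 15.73 mg/L, and at the critical point k_r D_c = k_1 L, so D_c = (0.266/2.15) × 15.73 = 1.947 mg/L.
Minimum DO = C_s − D_c = 10.5 − 1.947 = 8.553 mg/L.

t_c ≈ 1.05 d; D_c ≈ 1.95 mg/L; min DO ≈ 8.55 mg/L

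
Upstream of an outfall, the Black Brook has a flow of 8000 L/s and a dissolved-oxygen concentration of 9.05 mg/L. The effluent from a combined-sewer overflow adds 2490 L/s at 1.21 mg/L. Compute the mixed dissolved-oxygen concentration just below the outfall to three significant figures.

Flow-weighted mixing: C = (Q_r C_r + Q_w C_w)/(Q_r + Q_w)
= (8000×9.05 + 2490×1.21)/(8000 + 2490) = 75410/10490 = 7.189 mg/L.

7.19 mg/L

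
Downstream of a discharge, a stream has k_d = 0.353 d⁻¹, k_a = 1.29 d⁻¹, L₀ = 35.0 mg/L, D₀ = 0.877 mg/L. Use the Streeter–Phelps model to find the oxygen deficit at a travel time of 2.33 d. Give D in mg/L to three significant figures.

D ≈ 5.18 mg/L

k_d L₀/(k_a−k_d) = 0.353×35.0/(1.29−0.353) = 12.35/0.9370 = 13.19 mg/L.
e^(−k_d t) = e^(−0.353×2.330) = 0.4393; e^(−k_a t) = e^(−1.29×2.330) = 0.04950.
D = 13.19 × (0.4393 − 0.04950) + 0.877 × 0.04950 = 5.140 + 0.04342 = 5.184 mg/L.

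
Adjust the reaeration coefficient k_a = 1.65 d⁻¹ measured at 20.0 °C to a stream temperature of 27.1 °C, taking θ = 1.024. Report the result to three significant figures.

k_a(T₂) = k_a(T₁) · θ^(T₂−T₁) = 1.65 × 1.024^(27.1−20.0)
= 1.65 × 1.024^7.10 = 1.65 × 1.183 = 1.953 d⁻¹.

k_a ≈ 1.95 d⁻¹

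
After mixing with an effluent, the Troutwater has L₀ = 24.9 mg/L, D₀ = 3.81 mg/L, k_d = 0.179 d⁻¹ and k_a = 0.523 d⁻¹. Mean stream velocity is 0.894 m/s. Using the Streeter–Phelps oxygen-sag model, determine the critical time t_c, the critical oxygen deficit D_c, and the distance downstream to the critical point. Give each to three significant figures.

t_c ≈ 2.10 d; D_c ≈ 5.85 mg/L; x_c ≈ 163 km

At the critical point dD/dt = 0, so k_d L₀ e^(−k_d t) = k_a D. Substituting D(t) from the Streeter–Phelps equation and solving for t gives
t_c = ln[(k_a/k_d)(1 − D₀(k_a−k_d)/(k_d L₀))] / (k_a−k_d).
Here k_a−k_d = 0.3440 d⁻¹ and 1 − D₀(k_a−k_d)/(k_d L₀) = 1 − 3.81×0.3440/(0.179×24.9) = 0.7059, so
t_c = ln(2.922 × 0.7059) / 0.3440 = 0.7240 / 0.3440 = 2.105 d.
D_c = (k_d/k_a) L₀ e^(−k_d t_c) = (0.179/0.523) × 24.9 × e^(−0.179×2.105) = 0.3423 × 24.9 × 0.6861 = 5.847 mg/L.
x_c = v t_c = 0.894 m/s × 2.105 d × 86400 s/d = 162600 m ≈ 163 km.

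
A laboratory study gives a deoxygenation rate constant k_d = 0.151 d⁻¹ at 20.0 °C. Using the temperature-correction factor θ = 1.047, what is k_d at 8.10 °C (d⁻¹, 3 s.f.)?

k_d(T₂) = k_d(T₁) · θ^(T₂−T₁) = 0.151 × 1.047^(8.10−20.0)
= 0.151 × 1.047^-11.9 = 0.151 × 0.5789 = 0.08742 d⁻¹.

k_d ≈ 0.0874 d⁻¹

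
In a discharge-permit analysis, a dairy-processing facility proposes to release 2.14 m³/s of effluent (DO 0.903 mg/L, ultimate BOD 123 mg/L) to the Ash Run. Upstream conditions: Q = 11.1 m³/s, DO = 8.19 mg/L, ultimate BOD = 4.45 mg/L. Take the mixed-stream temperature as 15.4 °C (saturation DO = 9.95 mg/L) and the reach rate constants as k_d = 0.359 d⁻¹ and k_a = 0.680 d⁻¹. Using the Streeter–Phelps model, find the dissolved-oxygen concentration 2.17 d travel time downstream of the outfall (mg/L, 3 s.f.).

DO ≈ 3.20 mg/L

Mixed DO = (11.1×8.19 + 2.14×0.903)/(11.1+2.14) = 92.84/13.24 = 7.012 mg/L.
Mixed L₀ = (11.1×4.45 + 2.14×123)/(13.24) = 312.6/13.24 = 23.61 mg/L.
Initial deficit D₀ = C_s − DO₀ = 9.95 − 7.012 = 2.938 mg/L.
D(2.17) = [0.359×23.61/(0.680−0.359)](e^(−0.359×2.17) − e^(−0.680×2.17)) + 2.938 e^(−0.680×2.17)
= 26.41 × (0.4589 − 0.2286) + 2.938 × 0.2286 = 6.751 mg/L.
DO = 9.95 − 6.751 = 3.199 mg/L.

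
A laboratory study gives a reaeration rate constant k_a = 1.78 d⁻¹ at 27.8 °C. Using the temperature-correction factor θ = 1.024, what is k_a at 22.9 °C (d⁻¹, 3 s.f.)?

k_a ≈ 1.58 d⁻¹

k_a(T₂) = k_a(T₁) · θ^(T₂−T₁) = 1.78 × 1.024^(22.9−27.8)
= 1.78 × 1.024^-4.90 = 1.78 × 0.8903 = 1.585 d⁻¹.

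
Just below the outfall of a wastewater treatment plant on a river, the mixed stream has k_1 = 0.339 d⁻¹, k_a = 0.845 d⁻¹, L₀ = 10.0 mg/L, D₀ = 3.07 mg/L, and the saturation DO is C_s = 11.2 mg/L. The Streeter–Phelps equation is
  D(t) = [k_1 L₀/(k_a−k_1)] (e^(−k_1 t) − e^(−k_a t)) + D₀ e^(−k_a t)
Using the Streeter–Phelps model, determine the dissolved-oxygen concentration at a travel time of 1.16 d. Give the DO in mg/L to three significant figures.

DO ≈ 8.04 mg/L

k_1 L₀/(k_a−k_1) = 0.339×10.0/(0.845−0.339) = 3.390/0.5060 = 6.700 mg/L.
e^(−k_1 t) = e^(−0.339×1.160) = 0.6749; e^(−k_a t) = e^(−0.845×1.160) = 0.3752.
D = 6.700 × (0.6749 − 0.3752) + 3.07 × 0.3752 = 2.007 + 1.152 = 3.159 mg/L.
DO = C_s − D = 11.2 − 3.159 = 8.041 mg/L.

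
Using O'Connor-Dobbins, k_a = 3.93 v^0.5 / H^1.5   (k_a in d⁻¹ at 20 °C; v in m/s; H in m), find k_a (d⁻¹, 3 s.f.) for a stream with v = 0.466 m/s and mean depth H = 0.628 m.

k_a = 3.93 × 0.466^0.5 / 0.628^1.5 = 3.93 × 0.6826 / 0.4977 = 5.391 d⁻¹.

k_a ≈ 5.39 d⁻¹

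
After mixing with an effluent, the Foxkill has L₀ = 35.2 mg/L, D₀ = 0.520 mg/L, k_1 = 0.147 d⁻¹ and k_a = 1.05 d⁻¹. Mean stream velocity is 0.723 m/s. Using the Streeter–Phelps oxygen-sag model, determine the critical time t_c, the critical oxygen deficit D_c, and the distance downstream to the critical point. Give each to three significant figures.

t_c ≈ 2.07 d; D_c ≈ 3.63 mg/L; x_c ≈ 129 km

At the critical point dD/dt = 0, so k_1 L₀ e^(−k_1 t) = k_a D. Substituting D(t) from the Streeter–Phelps equation and solving for t gives
t_c = ln[(k_a/k_1)(1 − D₀(k_a−k_1)/(k_1 L₀))] / (k_a−k_1).
Here k_a−k_1 = 0.9030 d⁻¹ and 1 − D₀(k_a−k_1)/(k_1 L₀) = 1 − 0.520×0.9030/(0.147×35.2) = 0.9093, so
t_c = ln(7.143 × 0.9093) / 0.9030 = 1.871 / 0.9030 = 2.072 d.
D_c = (k_1/k_a) L₀ e^(−k_1 t_c) = (0.147/1.05) × 35.2 × e^(−0.147×2.072) = 0.1400 × 35.2 × 0.7374 = 3.634 mg/L.
x_c = v t_c = 0.723 m/s × 2.072 d × 86400 s/d = 129400 m ≈ 129 km.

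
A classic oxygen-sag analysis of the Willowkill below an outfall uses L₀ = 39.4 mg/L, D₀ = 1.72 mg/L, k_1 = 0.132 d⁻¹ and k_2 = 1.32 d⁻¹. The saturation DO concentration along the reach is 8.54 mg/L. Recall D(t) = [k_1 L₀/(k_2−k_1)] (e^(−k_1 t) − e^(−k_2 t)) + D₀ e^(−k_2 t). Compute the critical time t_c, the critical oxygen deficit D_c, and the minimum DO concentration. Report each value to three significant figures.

t_c ≈ 1.52 d; D_c ≈ 3.22 mg/L; min DO ≈ 5.32 mg/L

At the critical point dD/dt = 0, so k_1 L₀ e^(−k_1 t) = k_2 D. Substituting D(t) from the Streeter–Phelps equation and solving for t gives
t_c = ln[(k_2/k_1)(1 − D₀(k_2−k_1)/(k_1 L₀))] / (k_2−k_1).
Here k_2−k_1 = 1.188 d⁻¹ and 1 − D₀(k_2−k_1)/(k_1 L₀) = 1 − 1.72×1.188/(0.132×39.4) = 0.6071, so
t_c = ln(10.00 × 0.6071) / 1.188 = 1.804 / 1.188 = 1.518 d.
L(t_c) = L₀ e^(−k_1 t_c) = 39.4 × 0.8184 = 32.25 mg/L, and at the critical point k_2 D_c = k_1 L, so D_c = (0.132/1.32) × 32.25 = 3.225 mg/L.
Minimum DO = C_s − D_c = 8.54 − 3.225 = 5.315 mg/L.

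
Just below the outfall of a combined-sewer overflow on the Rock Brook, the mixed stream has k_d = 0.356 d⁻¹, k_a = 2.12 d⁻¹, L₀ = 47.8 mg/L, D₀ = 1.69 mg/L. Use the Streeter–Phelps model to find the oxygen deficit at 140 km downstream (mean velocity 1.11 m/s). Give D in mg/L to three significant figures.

Travel time t = x/v = 140 km / (1.11 m/s) = 140000 m / 1.11 m/s = 126100 s = 1.460 d.
k_d L₀/(k_a−k_d) = 0.356×47.8/(2.12−0.356) = 17.02/1.764 = 9.647 mg/L.
e^(−k_d t) = e^(−0.356×1.460) = 0.5947; e^(−k_a t) = e^(−2.12×1.460) = 0.04529.
D = 9.647 × (0.5947 − 0.04529) + 1.69 × 0.04529 = 5.300 + 0.07653 = 5.377 mg/L.

D ≈ 5.38 mg/L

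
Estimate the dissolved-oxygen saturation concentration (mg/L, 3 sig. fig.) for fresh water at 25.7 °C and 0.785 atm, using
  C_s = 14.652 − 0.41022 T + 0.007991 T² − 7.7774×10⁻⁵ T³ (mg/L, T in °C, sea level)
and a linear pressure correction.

C_s ≈ 6.33 mg/L

At sea level: C_s = 14.652 − 0.41022×25.7 + 0.007991×25.7² − 7.7774×10⁻⁵×25.7³ = 8.067 mg/L.
Pressure correction: C_s' = 8.067 × 0.785 = 6.333 mg/L.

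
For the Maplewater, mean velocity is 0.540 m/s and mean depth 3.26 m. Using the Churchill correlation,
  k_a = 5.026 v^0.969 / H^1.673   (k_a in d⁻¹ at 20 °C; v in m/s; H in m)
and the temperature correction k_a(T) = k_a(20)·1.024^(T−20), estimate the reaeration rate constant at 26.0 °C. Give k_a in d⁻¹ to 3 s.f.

k_a ≈ 0.442 d⁻¹

k_a(20) = 5.026 × 0.540^0.969 / 3.26^1.673 = 5.026 × 0.5504 / 7.221 = 0.3831 d⁻¹.
k_a(26.0) = 0.3831 × 1.024^(26.0−20) = 0.3831 × 1.153 = 0.4417 d⁻¹.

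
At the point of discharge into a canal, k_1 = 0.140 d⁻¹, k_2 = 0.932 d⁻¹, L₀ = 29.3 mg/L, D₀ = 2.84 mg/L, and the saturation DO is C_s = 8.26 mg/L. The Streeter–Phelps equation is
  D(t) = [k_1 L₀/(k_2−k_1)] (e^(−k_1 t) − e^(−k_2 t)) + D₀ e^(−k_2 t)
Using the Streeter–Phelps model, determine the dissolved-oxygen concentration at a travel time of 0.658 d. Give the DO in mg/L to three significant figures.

k_1 L₀/(k_2−k_1) = 0.140×29.3/(0.932−0.140) = 4.102/0.7920 = 5.179 mg/L.
e^(−k_1 t) = e^(−0.140×0.6580) = 0.9120; e^(−k_2 t) = e^(−0.932×0.6580) = 0.5416.
D = 5.179 × (0.9120 − 0.5416) + 2.84 × 0.5416 = 1.918 + 1.538 = 3.457 mg/L.
DO = C_s − D = 8.26 − 3.457 = 4.803 mg/L.

DO ≈ 4.80 mg/L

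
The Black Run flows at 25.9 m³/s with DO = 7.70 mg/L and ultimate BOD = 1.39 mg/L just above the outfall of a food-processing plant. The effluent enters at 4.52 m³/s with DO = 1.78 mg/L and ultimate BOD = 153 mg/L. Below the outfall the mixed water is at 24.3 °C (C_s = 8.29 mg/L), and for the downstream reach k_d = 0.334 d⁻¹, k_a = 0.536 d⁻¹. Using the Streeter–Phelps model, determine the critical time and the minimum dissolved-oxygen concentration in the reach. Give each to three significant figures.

Mixed DO = (25.9×7.70 + 4.52×1.78)/(25.9+4.52) = 207.5/30.42 = 6.820 mg/L.
Mixed L₀ = (25.9×1.39 + 4.52×153)/(30.42) = 727.6/30.42 = 23.92 mg/L.
Initial deficit D₀ = C_s − DO₀ = 8.29 − 6.820 = 1.470 mg/L.
t_c = (1/0.2020) ln[(0.536/0.334)(1 − 1.470×0.2020/(0.334×23.92))] = 4.950 × ln(1.545) = 2.154 d.
D_c = (0.334/0.536) × 23.92 × e^(−0.334×2.154) = 0.6231 × 23.92 × 0.4870 = 7.258 mg/L.
Minimum DO = 8.29 − 7.258 = 1.032 mg/L.

t_c ≈ 2.15 d; minimum DO ≈ 1.03 mg/L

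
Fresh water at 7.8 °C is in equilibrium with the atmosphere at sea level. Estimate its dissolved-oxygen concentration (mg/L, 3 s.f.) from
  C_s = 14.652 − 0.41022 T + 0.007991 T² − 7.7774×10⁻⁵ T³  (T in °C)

C_s ≈ 11.9 mg/L

C_s = 14.652 − 0.41022×7.8 + 0.007991×7.8² − 7.7774×10⁻⁵×7.8³ = 11.90 mg/L.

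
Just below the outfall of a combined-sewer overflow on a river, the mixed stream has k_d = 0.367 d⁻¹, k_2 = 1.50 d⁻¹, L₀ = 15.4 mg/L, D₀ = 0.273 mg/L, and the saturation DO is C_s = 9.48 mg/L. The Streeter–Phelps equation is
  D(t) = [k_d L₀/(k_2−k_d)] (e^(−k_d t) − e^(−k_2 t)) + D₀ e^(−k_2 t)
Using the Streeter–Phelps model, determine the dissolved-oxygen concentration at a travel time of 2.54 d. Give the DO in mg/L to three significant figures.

k_d L₀/(k_2−k_d) = 0.367×15.4/(1.50−0.367) = 5.652/1.133 = 4.988 mg/L.
e^(−k_d t) = e^(−0.367×2.540) = 0.3937; e^(−k_2 t) = e^(−1.50×2.540) = 0.02215.
D = 4.988 × (0.3937 − 0.02215) + 0.273 × 0.02215 = 1.853 + 0.006046 = 1.859 mg/L.
DO = C_s − D = 9.48 − 1.859 = 7.621 mg/L.

DO ≈ 7.62 mg/L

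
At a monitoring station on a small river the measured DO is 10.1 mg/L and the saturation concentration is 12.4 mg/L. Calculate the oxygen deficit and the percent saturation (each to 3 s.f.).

D = C_s − C = 12.4 − 10.1 = 2.30 mg/L.
% saturation = 10.1/12.4 × 100 = 81.5 %.

D ≈ 2.30 mg/L; 81.5 % saturation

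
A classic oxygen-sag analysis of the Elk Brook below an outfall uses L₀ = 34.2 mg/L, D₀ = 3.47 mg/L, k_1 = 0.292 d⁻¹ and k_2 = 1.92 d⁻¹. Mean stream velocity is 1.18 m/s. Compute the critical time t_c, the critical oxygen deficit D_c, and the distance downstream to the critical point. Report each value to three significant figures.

With k_2/k_1 = 6.575 and 1 − D₀(k_2−k_1)/(k_1 L₀) = 0.4343,
t_c = ln(6.575 × 0.4343) / (1.92 − 0.292) = ln(2.856) / 1.628 = 1.049/1.628 = 0.6446 d.
L(t_c) = L₀ e^(−k_1 t_c) = 34.2 × 0.8284 = 28.33 mg/L, and at the critical point k_2 D_c = k_1 L, so D_c = (0.292/1.92) × 28.33 = 4.309 mg/L.
x_c = v t_c = 1.18 m/s × 0.6446 d × 86400 s/d = 65710 m ≈ 65.7 km.

t_c ≈ 0.645 d; D_c ≈ 4.31 mg/L; x_c ≈ 65.7 km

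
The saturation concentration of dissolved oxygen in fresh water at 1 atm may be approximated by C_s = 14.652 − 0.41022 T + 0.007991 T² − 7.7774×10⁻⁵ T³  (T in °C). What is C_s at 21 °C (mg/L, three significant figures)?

C_s ≈ 8.84 mg/L

C_s = 14.652 − 0.41022×21 + 0.007991×21² − 7.7774×10⁻⁵×21³ = 8.841 mg/L.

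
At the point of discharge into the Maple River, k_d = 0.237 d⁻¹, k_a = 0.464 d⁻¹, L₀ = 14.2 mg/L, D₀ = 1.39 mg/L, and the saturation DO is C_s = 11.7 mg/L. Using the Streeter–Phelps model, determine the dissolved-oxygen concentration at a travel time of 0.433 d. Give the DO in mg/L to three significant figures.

k_d L₀/(k_a−k_d) = 0.237×14.2/(0.464−0.237) = 3.365/0.2270 = 14.83 mg/L.
e^(−k_d t) = e^(−0.237×0.4330) = 0.9025; e^(−k_a t) = e^(−0.464×0.4330) = 0.8180.
D = 14.83 × (0.9025 − 0.8180) + 1.39 × 0.8180 = 1.253 + 1.137 = 2.390 mg/L.
DO = C_s − D = 11.7 − 2.390 = 9.310 mg/L.

DO ≈ 9.31 mg/L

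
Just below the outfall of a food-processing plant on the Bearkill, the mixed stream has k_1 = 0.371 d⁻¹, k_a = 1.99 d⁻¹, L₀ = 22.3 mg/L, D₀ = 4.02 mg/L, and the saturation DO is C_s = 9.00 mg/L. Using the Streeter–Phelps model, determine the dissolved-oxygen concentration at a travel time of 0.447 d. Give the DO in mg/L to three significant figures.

k_1 L₀/(k_a−k_1) = 0.371×22.3/(1.99−0.371) = 8.273/1.619 = 5.110 mg/L.
e^(−k_1 t) = e^(−0.371×0.4470) = 0.8472; e^(−k_a t) = e^(−1.99×0.4470) = 0.4108.
D = 5.110 × (0.8472 − 0.4108) + 4.02 × 0.4108 = 2.230 + 1.652 = 3.881 mg/L.
DO = C_s − D = 9.00 − 3.881 = 5.119 mg/L.

DO ≈ 5.12 mg/L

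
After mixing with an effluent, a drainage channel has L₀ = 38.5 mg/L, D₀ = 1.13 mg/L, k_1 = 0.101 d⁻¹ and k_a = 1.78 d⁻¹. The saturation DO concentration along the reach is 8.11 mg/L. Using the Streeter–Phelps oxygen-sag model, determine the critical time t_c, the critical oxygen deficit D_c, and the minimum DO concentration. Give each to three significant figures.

At the critical point dD/dt = 0, so k_1 L₀ e^(−k_1 t) = k_a D. Substituting D(t) from the Streeter–Phelps equation and solving for t gives
t_c = ln[(k_a/k_1)(1 − D₀(k_a−k_1)/(k_1 L₀))] / (k_a−k_1).
Here k_a−k_1 = 1.679 d⁻¹ and 1 − D₀(k_a−k_1)/(k_1 L₀) = 1 − 1.13×1.679/(0.101×38.5) = 0.5121, so
t_c = ln(17.62 × 0.5121) / 1.679 = 2.200 / 1.679 = 1.310 d.
D_c = (k_1/k_a) L₀ e^(−k_1 t_c) = (0.101/1.78) × 38.5 × e^(−0.101×1.310) = 0.05674 × 38.5 × 0.8760 = 1.914 mg/L.
Minimum DO = C_s − D_c = 8.11 − 1.914 = 6.196 mg/L.

t_c ≈ 1.31 d; D_c ≈ 1.91 mg/L; min DO ≈ 6.20 mg/L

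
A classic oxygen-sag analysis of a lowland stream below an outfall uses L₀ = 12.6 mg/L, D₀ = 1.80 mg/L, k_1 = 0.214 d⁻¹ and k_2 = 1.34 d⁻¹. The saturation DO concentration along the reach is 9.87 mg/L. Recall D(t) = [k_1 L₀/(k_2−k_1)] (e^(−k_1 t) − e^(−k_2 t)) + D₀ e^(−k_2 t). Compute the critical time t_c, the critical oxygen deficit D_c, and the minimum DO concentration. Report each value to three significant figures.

At the critical point dD/dt = 0, so k_1 L₀ e^(−k_1 t) = k_2 D. Substituting D(t) from the Streeter–Phelps equation and solving for t gives
t_c = ln[(k_2/k_1)(1 − D₀(k_2−k_1)/(k_1 L₀))] / (k_2−k_1).
Here k_2−k_1 = 1.126 d⁻¹ and 1 − D₀(k_2−k_1)/(k_1 L₀) = 1 − 1.80×1.126/(0.214×12.6) = 0.2483, so
t_c = ln(6.262 × 0.2483) / 1.126 = 0.4415 / 1.126 = 0.3921 d.
D_c = (k_1/k_2) L₀ e^(−k_1 t_c) = (0.214/1.34) × 12.6 × e^(−0.214×0.3921) = 0.1597 × 12.6 × 0.9195 = 1.850 mg/L.
Minimum DO = C_s − D_c = 9.87 − 1.850 = 8.020 mg/L.

t_c ≈ 0.392 d; D_c ≈ 1.85 mg/L; min DO ≈ 8.02 mg/L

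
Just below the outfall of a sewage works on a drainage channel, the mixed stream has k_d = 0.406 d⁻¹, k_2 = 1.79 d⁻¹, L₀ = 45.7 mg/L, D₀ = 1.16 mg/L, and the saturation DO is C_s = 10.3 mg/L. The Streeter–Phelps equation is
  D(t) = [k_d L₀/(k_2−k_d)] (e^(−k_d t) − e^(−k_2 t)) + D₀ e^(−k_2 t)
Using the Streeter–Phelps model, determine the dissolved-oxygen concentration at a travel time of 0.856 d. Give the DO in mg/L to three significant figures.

DO ≈ 3.48 mg/L

k_d L₀/(k_2−k_d) = 0.406×45.7/(1.79−0.406) = 18.55/1.384 = 13.41 mg/L.
e^(−k_d t) = e^(−0.406×0.8560) = 0.7064; e^(−k_2 t) = e^(−1.79×0.8560) = 0.2161.
D = 13.41 × (0.7064 − 0.2161) + 1.16 × 0.2161 = 6.574 + 0.2506 = 6.825 mg/L.
DO = C_s − D = 10.3 − 6.825 = 3.475 mg/L.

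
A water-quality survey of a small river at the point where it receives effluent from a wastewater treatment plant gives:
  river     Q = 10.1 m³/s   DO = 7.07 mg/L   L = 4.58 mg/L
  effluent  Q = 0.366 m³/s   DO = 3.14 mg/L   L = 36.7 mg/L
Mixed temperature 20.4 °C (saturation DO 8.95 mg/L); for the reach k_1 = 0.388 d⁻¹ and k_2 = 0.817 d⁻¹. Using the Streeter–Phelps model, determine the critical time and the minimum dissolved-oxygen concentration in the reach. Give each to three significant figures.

t_c ≈ 0.579 d; minimum DO ≈ 6.79 mg/L

Mixed DO = (10.1×7.07 + 0.366×3.14)/(10.1+0.366) = 72.56/10.47 = 6.933 mg/L.
Mixed L₀ = (10.1×4.58 + 0.366×36.7)/(10.47) = 59.69/10.47 = 5.703 mg/L.
Initial deficit D₀ = C_s − DO₀ = 8.95 − 6.933 = 2.017 mg/L.
t_c = (1/0.4290) ln[(0.817/0.388)(1 − 2.017×0.4290/(0.388×5.703))] = 2.331 × ln(1.282) = 0.5793 d.
D_c = (0.388/0.817) × 5.703 × e^(−0.388×0.5793) = 0.4749 × 5.703 × 0.7987 = 2.163 mg/L.
Minimum DO = 8.95 − 2.163 = 6.787 mg/L.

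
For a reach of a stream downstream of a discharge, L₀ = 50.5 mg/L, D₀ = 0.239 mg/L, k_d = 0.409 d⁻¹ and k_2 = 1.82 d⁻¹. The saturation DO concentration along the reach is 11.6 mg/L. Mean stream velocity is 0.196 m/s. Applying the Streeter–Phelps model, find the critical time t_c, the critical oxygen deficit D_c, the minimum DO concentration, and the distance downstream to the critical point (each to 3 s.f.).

With k_2/k_d = 4.450 and 1 − D₀(k_2−k_d)/(k_d L₀) = 0.9837,
t_c = ln(4.450 × 0.9837) / (1.82 − 0.409) = ln(4.377) / 1.411 = 1.476/1.411 = 1.046 d.
D_c = (k_d/k_2) L₀ e^(−k_d t_c) = (0.409/1.82) × 50.5 × e^(−0.409×1.046) = 0.2247 × 50.5 × 0.6518 = 7.397 mg/L.
Minimum DO = C_s − D_c = 11.6 − 7.397 = 4.203 mg/L.
x_c = v t_c = 0.196 m/s × 1.046 d × 86400 s/d = 17720 m ≈ 17.7 km.

t_c ≈ 1.05 d; D_c ≈ 7.40 mg/L; min DO ≈ 4.20 mg/L; x_c ≈ 17.7 km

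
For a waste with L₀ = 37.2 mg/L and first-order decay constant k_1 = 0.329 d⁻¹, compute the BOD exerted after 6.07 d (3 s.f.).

y_t = L₀(1 − e^(−k_1 t)) = 37.2 × (1 − e^(−0.329×6.07))
= 37.2 × (1 − 0.1357) = 37.2 × 0.8643 = 32.15 mg/L.

y ≈ 32.2 mg/L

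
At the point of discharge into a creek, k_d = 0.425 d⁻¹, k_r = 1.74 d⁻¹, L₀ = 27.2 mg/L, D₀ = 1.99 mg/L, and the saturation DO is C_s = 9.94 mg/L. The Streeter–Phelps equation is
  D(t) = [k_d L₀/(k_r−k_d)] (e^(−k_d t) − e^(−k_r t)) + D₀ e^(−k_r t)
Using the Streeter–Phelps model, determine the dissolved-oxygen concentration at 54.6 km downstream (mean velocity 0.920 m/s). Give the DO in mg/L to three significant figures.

DO ≈ 5.43 mg/L

Travel time t = x/v = 54.6 km / (0.920 m/s) = 54600 m / 0.920 m/s = 59350 s = 0.6869 d.
k_d L₀/(k_r−k_d) = 0.425×27.2/(1.74−0.425) = 11.56/1.315 = 8.791 mg/L.
e^(−k_d t) = e^(−0.425×0.6869) = 0.7468; e^(−k_r t) = e^(−1.74×0.6869) = 0.3026.
D = 8.791 × (0.7468 − 0.3026) + 1.99 × 0.3026 = 3.905 + 0.6023 = 4.507 mg/L.
DO = C_s − D = 9.94 − 4.507 = 5.433 mg/L.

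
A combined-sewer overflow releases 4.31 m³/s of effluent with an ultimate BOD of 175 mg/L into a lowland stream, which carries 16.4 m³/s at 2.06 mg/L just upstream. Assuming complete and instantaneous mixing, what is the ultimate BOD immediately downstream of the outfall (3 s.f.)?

Flow-weighted mixing: C = (Q_r C_r + Q_w C_w)/(Q_r + Q_w)
= (16.4×2.06 + 4.31×175)/(16.4 + 4.31) = 788.0/20.71 = 38.05 mg/L.

38.1 mg/L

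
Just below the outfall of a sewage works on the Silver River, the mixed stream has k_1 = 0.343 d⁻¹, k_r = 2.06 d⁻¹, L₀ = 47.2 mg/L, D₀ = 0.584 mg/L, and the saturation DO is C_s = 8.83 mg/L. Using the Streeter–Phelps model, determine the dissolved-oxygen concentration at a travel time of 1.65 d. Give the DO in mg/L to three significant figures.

DO ≈ 3.77 mg/L

k_1 L₀/(k_r−k_1) = 0.343×47.2/(2.06−0.343) = 16.19/1.717 = 9.429 mg/L.
e^(−k_1 t) = e^(−0.343×1.650) = 0.5678; e^(−k_r t) = e^(−2.06×1.650) = 0.03341.
D = 9.429 × (0.5678 − 0.03341) + 0.584 × 0.03341 = 5.039 + 0.01951 = 5.058 mg/L.
DO = C_s − D = 8.83 − 5.058 = 3.772 mg/L.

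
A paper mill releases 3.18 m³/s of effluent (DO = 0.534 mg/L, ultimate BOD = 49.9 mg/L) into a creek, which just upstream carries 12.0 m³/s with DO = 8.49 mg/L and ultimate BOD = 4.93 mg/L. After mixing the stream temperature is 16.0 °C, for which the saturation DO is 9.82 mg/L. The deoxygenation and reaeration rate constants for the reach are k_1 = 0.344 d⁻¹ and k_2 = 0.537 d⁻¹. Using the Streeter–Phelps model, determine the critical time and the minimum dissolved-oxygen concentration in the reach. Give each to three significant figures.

t_c ≈ 1.66 d; minimum DO ≈ 4.63 mg/L

Mixed DO = (12.0×8.49 + 3.18×0.534)/(12.0+3.18) = 103.6/15.18 = 6.823 mg/L.
Mixed L₀ = (12.0×4.93 + 3.18×49.9)/(15.18) = 217.8/15.18 = 14.35 mg/L.
Initial deficit D₀ = C_s − DO₀ = 9.82 − 6.823 = 2.997 mg/L.
t_c = (1/0.1930) ln[(0.537/0.344)(1 − 2.997×0.1930/(0.344×14.35))] = 5.181 × ln(1.378) = 1.662 d.
D_c = (0.344/0.537) × 14.35 × e^(−0.344×1.662) = 0.6406 × 14.35 × 0.5646 = 5.190 mg/L.
Minimum DO = 9.82 − 5.190 = 4.630 mg/L.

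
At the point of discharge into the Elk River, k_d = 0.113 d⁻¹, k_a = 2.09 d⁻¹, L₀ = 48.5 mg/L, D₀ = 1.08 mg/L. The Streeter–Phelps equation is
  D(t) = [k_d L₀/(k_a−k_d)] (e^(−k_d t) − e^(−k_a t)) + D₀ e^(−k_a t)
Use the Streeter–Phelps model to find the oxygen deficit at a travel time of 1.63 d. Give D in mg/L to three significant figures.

k_d L₀/(k_a−k_d) = 0.113×48.5/(2.09−0.113) = 5.481/1.977 = 2.772 mg/L.
e^(−k_d t) = e^(−0.113×1.630) = 0.8318; e^(−k_a t) = e^(−2.09×1.630) = 0.03315.
D = 2.772 × (0.8318 − 0.03315) + 1.08 × 0.03315 = 2.214 + 0.03580 = 2.250 mg/L.

D ≈ 2.25 mg/L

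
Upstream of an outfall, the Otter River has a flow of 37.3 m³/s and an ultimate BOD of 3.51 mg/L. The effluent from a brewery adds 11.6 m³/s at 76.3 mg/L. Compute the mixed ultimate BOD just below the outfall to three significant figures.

20.8 mg/L

Flow-weighted mixing: C = (Q_r C_r + Q_w C_w)/(Q_r + Q_w)
= (37.3×3.51 + 11.6×76.3)/(37.3 + 11.6) = 1016/48.90 = 20.78 mg/L.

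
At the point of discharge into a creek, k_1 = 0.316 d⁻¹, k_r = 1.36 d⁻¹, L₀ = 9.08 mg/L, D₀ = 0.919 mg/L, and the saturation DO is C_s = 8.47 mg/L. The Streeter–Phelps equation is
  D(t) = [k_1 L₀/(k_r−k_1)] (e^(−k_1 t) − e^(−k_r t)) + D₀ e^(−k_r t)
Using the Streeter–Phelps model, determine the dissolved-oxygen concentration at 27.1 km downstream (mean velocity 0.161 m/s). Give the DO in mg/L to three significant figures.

DO ≈ 7.11 mg/L

Travel time t = x/v = 27.1 km / (0.161 m/s) = 27100 m / 0.161 m/s = 168300 s = 1.948 d.
k_1 L₀/(k_r−k_1) = 0.316×9.08/(1.36−0.316) = 2.869/1.044 = 2.748 mg/L.
e^(−k_1 t) = e^(−0.316×1.948) = 0.5403; e^(−k_r t) = e^(−1.36×1.948) = 0.07068.
D = 2.748 × (0.5403 − 0.07068) + 0.919 × 0.07068 = 1.291 + 0.06496 = 1.356 mg/L.
DO = C_s − D = 8.47 − 1.356 = 7.114 mg/L.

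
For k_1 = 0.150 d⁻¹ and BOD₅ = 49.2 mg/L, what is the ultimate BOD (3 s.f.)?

BOD₅ = L₀(1 − e^(−5k_1)) ⇒ L₀ = BOD₅ / (1 − e^(−5×0.150))
= 49.2 / (1 − 0.4724) = 49.2 / 0.5276 = 93.25 mg/L.

L₀ ≈ 93.2 mg/L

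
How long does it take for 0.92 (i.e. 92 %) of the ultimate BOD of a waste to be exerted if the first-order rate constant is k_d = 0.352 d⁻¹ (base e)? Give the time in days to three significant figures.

t ≈ 7.18 d

y/L₀ = 1 − e^(−k_d t) = 0.92 ⇒ e^(−k_d t) = 0.0800
t = −ln(0.0800) / 0.352 = 2.526 / 0.352 = 7.175 d.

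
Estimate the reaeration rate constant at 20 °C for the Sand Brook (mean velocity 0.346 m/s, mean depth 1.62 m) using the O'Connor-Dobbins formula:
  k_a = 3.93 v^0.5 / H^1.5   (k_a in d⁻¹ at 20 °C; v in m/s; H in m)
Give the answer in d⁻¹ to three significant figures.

k_a ≈ 1.12 d⁻¹

k_a = 3.93 × 0.346^0.5 / 1.62^1.5 = 3.93 × 0.5882 / 2.062 = 1.121 d⁻¹.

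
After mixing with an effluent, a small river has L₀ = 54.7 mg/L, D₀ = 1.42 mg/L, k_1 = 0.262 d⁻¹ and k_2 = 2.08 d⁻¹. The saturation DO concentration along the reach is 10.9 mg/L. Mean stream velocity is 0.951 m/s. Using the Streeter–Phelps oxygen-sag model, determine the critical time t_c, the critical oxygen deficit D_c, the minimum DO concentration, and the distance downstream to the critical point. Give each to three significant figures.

With k_2/k_1 = 7.939 and 1 − D₀(k_2−k_1)/(k_1 L₀) = 0.8199,
t_c = ln(7.939 × 0.8199) / (2.08 − 0.262) = ln(6.509) / 1.818 = 1.873/1.818 = 1.030 d.
L(t_c) = L₀ e^(−k_1 t_c) = 54.7 × 0.7634 = 41.76 mg/L, and at the critical point k_2 D_c = k_1 L, so D_c = (0.262/2.08) × 41.76 = 5.260 mg/L.
Minimum DO = C_s − D_c = 10.9 − 5.260 = 5.640 mg/L.
x_c = v t_c = 0.951 m/s × 1.030 d × 86400 s/d = 84660 m ≈ 84.7 km.

t_c ≈ 1.03 d; D_c ≈ 5.26 mg/L; min DO ≈ 5.64 mg/L; x_c ≈ 84.7 km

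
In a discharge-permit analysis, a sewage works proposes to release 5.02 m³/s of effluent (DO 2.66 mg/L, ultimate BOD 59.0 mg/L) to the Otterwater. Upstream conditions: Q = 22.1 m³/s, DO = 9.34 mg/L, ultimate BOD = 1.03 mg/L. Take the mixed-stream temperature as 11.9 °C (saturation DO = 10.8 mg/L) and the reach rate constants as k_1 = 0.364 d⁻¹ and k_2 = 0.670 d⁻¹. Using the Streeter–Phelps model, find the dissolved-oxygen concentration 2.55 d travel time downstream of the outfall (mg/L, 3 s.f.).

Mixed DO = (22.1×9.34 + 5.02×2.66)/(22.1+5.02) = 219.8/27.12 = 8.104 mg/L.
Mixed L₀ = (22.1×1.03 + 5.02×59.0)/(27.12) = 318.9/27.12 = 11.76 mg/L.
Initial deficit D₀ = C_s − DO₀ = 10.8 − 8.104 = 2.696 mg/L.
D(2.55) = [0.364×11.76/(0.670−0.364)](e^(−0.364×2.55) − e^(−0.670×2.55)) + 2.696 e^(−0.670×2.55)
= 13.99 × (0.3953 − 0.1811) + 2.696 × 0.1811 = 3.484 mg/L.
DO = 10.8 − 3.484 = 7.316 mg/L.

DO ≈ 7.32 mg/L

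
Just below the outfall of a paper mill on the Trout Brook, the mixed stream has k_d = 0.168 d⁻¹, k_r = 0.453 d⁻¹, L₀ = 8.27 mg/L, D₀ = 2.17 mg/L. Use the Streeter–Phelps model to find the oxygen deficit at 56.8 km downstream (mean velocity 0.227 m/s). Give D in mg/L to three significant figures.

Travel time t = x/v = 56.8 km / (0.227 m/s) = 56800 m / 0.227 m/s = 250200 s = 2.896 d.
k_d L₀/(k_r−k_d) = 0.168×8.27/(0.453−0.168) = 1.389/0.2850 = 4.875 mg/L.
e^(−k_d t) = e^(−0.168×2.896) = 0.6148; e^(−k_r t) = e^(−0.453×2.896) = 0.2693.
D = 4.875 × (0.6148 − 0.2693) + 2.17 × 0.2693 = 1.684 + 0.5844 = 2.268 mg/L.

D ≈ 2.27 mg/L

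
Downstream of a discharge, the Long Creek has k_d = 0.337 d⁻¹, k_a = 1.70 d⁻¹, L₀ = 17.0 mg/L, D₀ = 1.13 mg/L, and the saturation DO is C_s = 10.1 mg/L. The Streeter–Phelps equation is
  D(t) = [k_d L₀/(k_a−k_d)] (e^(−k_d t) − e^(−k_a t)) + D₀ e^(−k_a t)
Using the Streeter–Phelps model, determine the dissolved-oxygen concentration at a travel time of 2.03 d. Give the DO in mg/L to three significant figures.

DO ≈ 8.08 mg/L

k_d L₀/(k_a−k_d) = 0.337×17.0/(1.70−0.337) = 5.729/1.363 = 4.203 mg/L.
e^(−k_d t) = e^(−0.337×2.030) = 0.5045; e^(−k_a t) = e^(−1.70×2.030) = 0.03171.
D = 4.203 × (0.5045 − 0.03171) + 1.13 × 0.03171 = 1.987 + 0.03584 = 2.023 mg/L.
DO = C_s − D = 10.1 − 2.023 = 8.077 mg/L.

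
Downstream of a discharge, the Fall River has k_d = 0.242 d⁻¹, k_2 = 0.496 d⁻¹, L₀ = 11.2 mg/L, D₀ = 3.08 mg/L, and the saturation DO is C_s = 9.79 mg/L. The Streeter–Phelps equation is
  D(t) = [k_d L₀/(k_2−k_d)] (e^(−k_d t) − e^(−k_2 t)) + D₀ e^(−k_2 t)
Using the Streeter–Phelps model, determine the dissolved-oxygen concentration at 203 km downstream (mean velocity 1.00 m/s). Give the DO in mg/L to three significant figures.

DO ≈ 6.11 mg/L

Travel time t = x/v = 203 km / (1.00 m/s) = 203000 m / 1.00 m/s = 203000 s = 2.350 d.
k_d L₀/(k_2−k_d) = 0.242×11.2/(0.496−0.242) = 2.710/0.2540 = 10.67 mg/L.
e^(−k_d t) = e^(−0.242×2.350) = 0.5663; e^(−k_2 t) = e^(−0.496×2.350) = 0.3118.
D = 10.67 × (0.5663 − 0.3118) + 3.08 × 0.3118 = 2.716 + 0.9604 = 3.676 mg/L.
DO = C_s − D = 9.79 − 3.676 = 6.114 mg/L.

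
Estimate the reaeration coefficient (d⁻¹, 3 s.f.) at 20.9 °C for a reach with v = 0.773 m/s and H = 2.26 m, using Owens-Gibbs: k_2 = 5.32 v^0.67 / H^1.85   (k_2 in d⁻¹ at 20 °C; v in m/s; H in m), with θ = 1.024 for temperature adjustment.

k_2(20) = 5.32 × 0.773^0.67 / 2.26^1.85 = 5.32 × 0.8416 / 4.520 = 0.9906 d⁻¹.
k_2(20.9) = 0.9906 × 1.024^(20.9−20) = 0.9906 × 1.022 = 1.012 d⁻¹.

k_2 ≈ 1.01 d⁻¹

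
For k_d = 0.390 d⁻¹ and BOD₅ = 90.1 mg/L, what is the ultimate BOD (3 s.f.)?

L₀ ≈ 105 mg/L

BOD₅ = L₀(1 − e^(−5k_d)) ⇒ L₀ = BOD₅ / (1 − e^(−5×0.390))
= 90.1 / (1 − 0.1423) = 90.1 / 0.8577 = 105.0 mg/L.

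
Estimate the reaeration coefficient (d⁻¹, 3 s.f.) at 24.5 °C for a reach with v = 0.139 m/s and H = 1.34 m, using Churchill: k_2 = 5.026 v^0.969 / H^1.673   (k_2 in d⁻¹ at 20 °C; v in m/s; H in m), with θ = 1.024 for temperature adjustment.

k_2 ≈ 0.506 d⁻¹

k_2(20) = 5.026 × 0.139^0.969 / 1.34^1.673 = 5.026 × 0.1478 / 1.632 = 0.4552 d⁻¹.
k_2(24.5) = 0.4552 × 1.024^(24.5−20) = 0.4552 × 1.113 = 0.5064 d⁻¹.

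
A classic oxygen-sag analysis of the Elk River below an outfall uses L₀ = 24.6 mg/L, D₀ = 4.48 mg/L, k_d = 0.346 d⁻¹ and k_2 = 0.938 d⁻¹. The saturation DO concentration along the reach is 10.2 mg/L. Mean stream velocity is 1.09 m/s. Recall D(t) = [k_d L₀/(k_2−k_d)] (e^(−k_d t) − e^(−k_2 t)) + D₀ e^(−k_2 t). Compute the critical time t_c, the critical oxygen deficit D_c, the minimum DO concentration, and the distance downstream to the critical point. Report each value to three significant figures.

t_c ≈ 1.05 d; D_c ≈ 6.30 mg/L; min DO ≈ 3.90 mg/L; x_c ≈ 99.3 km

With k_2/k_d = 2.711 and 1 − D₀(k_2−k_d)/(k_d L₀) = 0.6884,
t_c = ln(2.711 × 0.6884) / (0.938 − 0.346) = ln(1.866) / 0.5920 = 0.6239/0.5920 = 1.054 d.
L(t_c) = L₀ e^(−k_d t_c) = 24.6 × 0.6944 = 17.08 mg/L, and at the critical point k_2 D_c = k_d L, so D_c = (0.346/0.938) × 17.08 = 6.301 mg/L.
Minimum DO = C_s − D_c = 10.2 − 6.301 = 3.899 mg/L.
x_c = v t_c = 1.09 m/s × 1.054 d × 86400 s/d = 99260 m ≈ 99.3 km.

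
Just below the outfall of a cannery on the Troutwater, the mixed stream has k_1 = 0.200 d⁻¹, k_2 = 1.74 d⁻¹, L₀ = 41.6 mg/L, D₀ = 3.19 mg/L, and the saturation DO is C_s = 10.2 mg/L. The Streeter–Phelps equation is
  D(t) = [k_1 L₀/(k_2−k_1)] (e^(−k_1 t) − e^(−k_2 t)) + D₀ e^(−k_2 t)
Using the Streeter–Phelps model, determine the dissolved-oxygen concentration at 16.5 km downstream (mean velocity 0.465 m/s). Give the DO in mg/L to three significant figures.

DO ≈ 6.31 mg/L

Travel time t = x/v = 16.5 km / (0.465 m/s) = 16500 m / 0.465 m/s = 35480 s = 0.4107 d.
k_1 L₀/(k_2−k_1) = 0.200×41.6/(1.74−0.200) = 8.320/1.540 = 5.403 mg/L.
e^(−k_1 t) = e^(−0.200×0.4107) = 0.9211; e^(−k_2 t) = e^(−1.74×0.4107) = 0.4894.
D = 5.403 × (0.9211 − 0.4894) + 3.19 × 0.4894 = 2.333 + 1.561 = 3.894 mg/L.
DO = C_s − D = 10.2 − 3.894 = 6.306 mg/L.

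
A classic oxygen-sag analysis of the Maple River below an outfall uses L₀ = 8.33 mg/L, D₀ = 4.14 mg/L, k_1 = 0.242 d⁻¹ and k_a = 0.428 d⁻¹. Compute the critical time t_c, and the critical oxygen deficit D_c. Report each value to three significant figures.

At the critical point dD/dt = 0, so k_1 L₀ e^(−k_1 t) = k_a D. Substituting D(t) from the Streeter–Phelps equation and solving for t gives
t_c = ln[(k_a/k_1)(1 − D₀(k_a−k_1)/(k_1 L₀))] / (k_a−k_1).
Here k_a−k_1 = 0.1860 d⁻¹ and 1 − D₀(k_a−k_1)/(k_1 L₀) = 1 − 4.14×0.1860/(0.242×8.33) = 0.6180, so
t_c = ln(1.769 × 0.6180) / 0.1860 = 0.08893 / 0.1860 = 0.4781 d.
D_c = (k_1/k_a) L₀ e^(−k_1 t_c) = (0.242/0.428) × 8.33 × e^(−0.242×0.4781) = 0.5654 × 8.33 × 0.8907 = 4.195 mg/L.

t_c ≈ 0.478 d; D_c ≈ 4.20 mg/L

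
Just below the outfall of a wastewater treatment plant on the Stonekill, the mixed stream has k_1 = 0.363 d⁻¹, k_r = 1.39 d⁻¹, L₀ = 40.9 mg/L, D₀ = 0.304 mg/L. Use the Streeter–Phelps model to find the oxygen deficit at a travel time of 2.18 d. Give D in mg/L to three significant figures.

D ≈ 5.87 mg/L

k_1 L₀/(k_r−k_1) = 0.363×40.9/(1.39−0.363) = 14.85/1.027 = 14.46 mg/L.
e^(−k_1 t) = e^(−0.363×2.180) = 0.4532; e^(−k_r t) = e^(−1.39×2.180) = 0.04831.
D = 14.46 × (0.4532 − 0.04831) + 0.304 × 0.04831 = 5.854 + 0.01469 = 5.869 mg/L.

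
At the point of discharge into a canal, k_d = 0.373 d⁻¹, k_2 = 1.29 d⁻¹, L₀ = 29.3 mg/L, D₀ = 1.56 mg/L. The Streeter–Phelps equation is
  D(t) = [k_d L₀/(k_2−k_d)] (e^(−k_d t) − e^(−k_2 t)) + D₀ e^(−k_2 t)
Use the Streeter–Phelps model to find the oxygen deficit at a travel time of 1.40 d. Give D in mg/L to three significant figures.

k_d L₀/(k_2−k_d) = 0.373×29.3/(1.29−0.373) = 10.93/0.9170 = 11.92 mg/L.
e^(−k_d t) = e^(−0.373×1.400) = 0.5932; e^(−k_2 t) = e^(−1.29×1.400) = 0.1643.
D = 11.92 × (0.5932 − 0.1643) + 1.56 × 0.1643 = 5.112 + 0.2563 = 5.368 mg/L.

D ≈ 5.37 mg/L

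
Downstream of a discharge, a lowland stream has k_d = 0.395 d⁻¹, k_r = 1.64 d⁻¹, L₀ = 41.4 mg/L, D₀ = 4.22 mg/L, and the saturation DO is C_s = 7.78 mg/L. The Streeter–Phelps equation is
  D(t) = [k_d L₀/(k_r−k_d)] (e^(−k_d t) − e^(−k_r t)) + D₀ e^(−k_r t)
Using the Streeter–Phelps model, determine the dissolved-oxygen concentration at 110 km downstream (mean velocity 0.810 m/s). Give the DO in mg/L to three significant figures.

DO ≈ 1.40 mg/L

Travel time t = x/v = 110 km / (0.810 m/s) = 110000 m / 0.810 m/s = 135800 s = 1.572 d.
k_d L₀/(k_r−k_d) = 0.395×41.4/(1.64−0.395) = 16.35/1.245 = 13.13 mg/L.
e^(−k_d t) = e^(−0.395×1.572) = 0.5375; e^(−k_r t) = e^(−1.64×1.572) = 0.07595.
D = 13.13 × (0.5375 − 0.07595) + 4.22 × 0.07595 = 6.062 + 0.3205 = 6.383 mg/L.
DO = C_s − D = 7.78 − 6.383 = 1.397 mg/L.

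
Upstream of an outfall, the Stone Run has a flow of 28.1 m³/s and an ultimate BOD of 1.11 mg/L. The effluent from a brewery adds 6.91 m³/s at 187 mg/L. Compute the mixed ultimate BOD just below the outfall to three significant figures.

37.8 mg/L

Flow-weighted mixing: C = (Q_r C_r + Q_w C_w)/(Q_r + Q_w)
= (28.1×1.11 + 6.91×187)/(28.1 + 6.91) = 1323/35.01 = 37.80 mg/L.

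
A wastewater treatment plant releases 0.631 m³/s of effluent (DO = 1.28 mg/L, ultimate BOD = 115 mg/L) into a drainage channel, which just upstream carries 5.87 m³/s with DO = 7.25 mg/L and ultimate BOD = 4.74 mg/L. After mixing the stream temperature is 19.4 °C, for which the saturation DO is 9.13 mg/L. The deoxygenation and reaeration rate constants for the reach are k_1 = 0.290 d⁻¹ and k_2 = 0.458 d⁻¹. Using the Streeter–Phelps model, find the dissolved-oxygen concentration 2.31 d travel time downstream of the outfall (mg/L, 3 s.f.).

Mixed DO = (5.87×7.25 + 0.631×1.28)/(5.87+0.631) = 43.37/6.501 = 6.671 mg/L.
Mixed L₀ = (5.87×4.74 + 0.631×115)/(6.501) = 100.4/6.501 = 15.44 mg/L.
Initial deficit D₀ = C_s − DO₀ = 9.13 − 6.671 = 2.459 mg/L.
D(2.31) = [0.290×15.44/(0.458−0.290)](e^(−0.290×2.31) − e^(−0.458×2.31)) + 2.459 e^(−0.458×2.31)
= 26.66 × (0.5118 − 0.3472) + 2.459 × 0.3472 = 5.241 mg/L.
DO = 9.13 − 5.241 = 3.889 mg/L.

DO ≈ 3.89 mg/L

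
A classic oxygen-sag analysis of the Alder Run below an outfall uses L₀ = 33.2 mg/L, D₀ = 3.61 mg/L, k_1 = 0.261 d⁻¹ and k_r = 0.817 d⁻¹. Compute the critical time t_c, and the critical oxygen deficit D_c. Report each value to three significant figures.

t_c ≈ 1.58 d; D_c ≈ 7.02 mg/L

t_c = [1/(k_r−k_1)] ln[(k_r/k_1)(1 − D₀(k_r−k_1)/(k_1 L₀))]
= [1/(0.817−0.261)] ln[(0.817/0.261)(1 − 3.61×0.5560/(0.261×33.2))]
= (1/0.5560) ln[3.130 × 0.7684] = 1.799 × ln(2.405) = 1.799 × 0.8776 = 1.578 d.
D_c = (k_1/k_r) L₀ e^(−k_1 t_c) = (0.261/0.817) × 33.2 × e^(−0.261×1.578) = 0.3195 × 33.2 × 0.6623 = 7.025 mg/L.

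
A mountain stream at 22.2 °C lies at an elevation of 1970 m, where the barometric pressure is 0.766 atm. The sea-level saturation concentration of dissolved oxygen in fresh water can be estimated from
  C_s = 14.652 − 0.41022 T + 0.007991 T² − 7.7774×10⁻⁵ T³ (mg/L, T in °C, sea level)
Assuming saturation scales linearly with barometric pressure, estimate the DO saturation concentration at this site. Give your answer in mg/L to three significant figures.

At sea level: C_s = 14.652 − 0.41022×22.2 + 0.007991×22.2² − 7.7774×10⁻⁵×22.2³ = 8.632 mg/L.
Pressure correction: C_s' = 8.632 × 0.766 = 6.612 mg/L.

C_s ≈ 6.61 mg/L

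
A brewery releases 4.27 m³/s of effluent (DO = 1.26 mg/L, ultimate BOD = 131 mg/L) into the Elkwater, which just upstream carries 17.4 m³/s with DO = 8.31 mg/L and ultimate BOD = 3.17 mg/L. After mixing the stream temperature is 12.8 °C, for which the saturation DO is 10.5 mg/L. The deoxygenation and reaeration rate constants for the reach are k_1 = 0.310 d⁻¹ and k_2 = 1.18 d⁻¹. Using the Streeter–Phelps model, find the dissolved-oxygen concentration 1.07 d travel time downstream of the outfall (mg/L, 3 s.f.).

DO ≈ 5.09 mg/L

Mixed DO = (17.4×8.31 + 4.27×1.26)/(17.4+4.27) = 150.0/21.67 = 6.921 mg/L.
Mixed L₀ = (17.4×3.17 + 4.27×131)/(21.67) = 614.5/21.67 = 28.36 mg/L.
Initial deficit D₀ = C_s − DO₀ = 10.5 − 6.921 = 3.579 mg/L.
D(1.07) = [0.310×28.36/(1.18−0.310)](e^(−0.310×1.07) − e^(−1.18×1.07)) + 3.579 e^(−1.18×1.07)
= 10.10 × (0.7177 − 0.2829) + 3.579 × 0.2829 = 5.406 mg/L.
DO = 10.5 − 5.406 = 5.094 mg/L.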